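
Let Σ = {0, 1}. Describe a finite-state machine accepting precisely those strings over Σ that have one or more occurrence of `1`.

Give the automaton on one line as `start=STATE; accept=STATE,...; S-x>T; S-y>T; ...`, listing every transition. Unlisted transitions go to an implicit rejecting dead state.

start=S0; accept=S1,S2; S0-0>S0; S0-1>S1; S1-0>S1; S1-1>S2; S2-0>S2; S2-1>S2

Only the number of `1`s matters, and only up to 2. Make a chain S0 → S1 → S2 advanced by each `1` (with S2 absorbing); every other symbol self-loops. The accepting set is {S1, S2}.
With 3 states:
        0   1  
>  S0   S0  S1 
 * S1   S1  S2 
 * S2   S2  S2 
(> = start, * = accepting)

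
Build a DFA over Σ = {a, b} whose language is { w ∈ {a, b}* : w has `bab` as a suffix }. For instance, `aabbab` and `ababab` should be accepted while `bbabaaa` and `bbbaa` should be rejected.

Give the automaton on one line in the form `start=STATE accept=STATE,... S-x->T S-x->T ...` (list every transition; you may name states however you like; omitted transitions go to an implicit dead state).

Let each state record the length of the longest suffix of the input read so far that is also a prefix of `bab`. q1 means the last symbol is `b`; q2 means the last 2 symbols are `ba`; q3 means the last 3 symbols are `bab`. Accept only at q3, where the string currently ends in `bab`.
        a   b  
>  q0   q0  q1 
   q1   q2  q1 
   q2   q0  q3 
 * q3   q2  q1 
(> = start, * = accepting)

start=q0 accept=q3 q0-a->q0 q0-b->q1 q1-a->q2 q1-b->q1 q2-a->q0 q2-b->q3 q3-a->q2 q3-b->q1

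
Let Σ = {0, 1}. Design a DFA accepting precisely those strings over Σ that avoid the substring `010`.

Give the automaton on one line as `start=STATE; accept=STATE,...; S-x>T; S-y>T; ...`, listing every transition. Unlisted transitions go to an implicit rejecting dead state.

start=q0; accept=q0,q1,q2; q0-0>q1; q0-1>q0; q1-0>q1; q1-1>q2; q2-0>q3; q2-1>q0; q3-0>q3; q3-1>q3

Track partial matches of the forbidden pattern `010`. State q3 is a dead state reached once `010` has occurred; every other state accepts. q0 means no part of `010` is currently matched.
A 4-state machine:
        0   1  
>* q0   q1  q0 
 * q1   q1  q2 
 * q2   q3  q0 
   q3   q3  q3 
(> = start, * = accepting)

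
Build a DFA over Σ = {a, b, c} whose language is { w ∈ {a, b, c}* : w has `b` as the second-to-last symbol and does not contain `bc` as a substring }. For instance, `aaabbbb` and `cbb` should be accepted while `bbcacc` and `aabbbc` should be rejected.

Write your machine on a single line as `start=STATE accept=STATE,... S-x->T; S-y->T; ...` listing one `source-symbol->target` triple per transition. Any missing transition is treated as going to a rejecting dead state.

start=s0; accept=s2,s3; s0-a->s0; s0-b->s1; s0-c->s0; s1-a->s2; s1-b->s3; s1-c->s4; s2-a->s0; s2-b->s1; s2-c->s0; s3-a->s2; s3-b->s3; s3-c->s4; s4-a->s4; s4-b->s4; s4-c->s4

Build one automaton per condition and run them in lockstep. One (13 states) tracks the last 2 symbols read; the other (3 states) tracks partial matches of the forbidden pattern `bc`. Each combined state is a pair, one component from each; accept when both components accept. After merging equivalent states the machine shrinks.
        a   b   c  
>  s0   s0  s1  s0 
   s1   s2  s3  s4 
 * s2   s0  s1  s0 
 * s3   s2  s3  s4 
   s4   s4  s4  s4 
(> = start, * = accepting)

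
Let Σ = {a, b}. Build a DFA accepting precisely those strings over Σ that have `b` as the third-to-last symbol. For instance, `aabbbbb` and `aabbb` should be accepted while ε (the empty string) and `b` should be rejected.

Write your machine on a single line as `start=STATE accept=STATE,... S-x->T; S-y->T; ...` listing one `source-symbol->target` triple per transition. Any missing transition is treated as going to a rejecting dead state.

start=q0; accept=q11,q12,q13,q14; q0-a->q1; q0-b->q2; q1-a->q3; q1-b->q4; q2-a->q5; q2-b->q6; q3-a->q7; q3-b->q8; q4-a->q9; q4-b->q10; q5-a->q11; q5-b->q12; q6-a->q13; q6-b->q14; q7-a->q7; q7-b->q8; q8-a->q9; q8-b->q10; q9-a->q11; q9-b->q12; q10-a->q13; q10-b->q14; q11-a->q7; q11-b->q8; q12-a->q9; q12-b->q10; q13-a->q11; q13-b->q12; q14-a->q13; q14-b->q14

A DFA must remember the last 3 symbols (since which symbol is third-to-last isn't known until the input ends). Use one state per possible window of the last ≤3 symbols; accept from those whose window starts with `b`.
A 15-state machine:
          a    b  
>  q0     q1   q2 
   q1     q3   q4 
   q2     q5   q6 
   q3     q7   q8 
   q4     q9  q10 
   q5    q11  q12 
   q6    q13  q14 
   q7     q7   q8 
   q8     q9  q10 
   q9    q11  q12 
   q10   q13  q14 
 * q11    q7   q8 
 * q12    q9  q10 
 * q13   q11  q12 
 * q14   q13  q14 
(> = start, * = accepting)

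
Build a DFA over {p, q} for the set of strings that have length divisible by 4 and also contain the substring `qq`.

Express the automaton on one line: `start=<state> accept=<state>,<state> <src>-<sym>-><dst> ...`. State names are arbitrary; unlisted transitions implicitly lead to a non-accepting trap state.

Build one automaton per condition and run them in lockstep. The first has 4 states tracking the input length modulo 4; the second has 3 states tracking whether and how much of `qq` has been seen. A product state is a pair (one from each), accepting exactly when both do.
12 states suffice.
       p  q 
>  A   B  C 
   B   D  E 
   C   D  F 
   D   G  H 
   E   G  I 
   F   I  I 
   G   A  J 
   H   A  K 
   I   K  K 
   J   B  L 
 * K   L  L 
   L   F  F 
(> = start, * = accepting)

start=A accept=K A-p->B A-q->C B-p->D B-q->E C-p->D C-q->F D-p->G D-q->H E-p->G E-q->I F-p->I F-q->I G-p->A G-q->J H-p->A H-q->K I-p->K I-q->K J-p->B J-q->L K-p->L K-q->L L-p->F L-q->F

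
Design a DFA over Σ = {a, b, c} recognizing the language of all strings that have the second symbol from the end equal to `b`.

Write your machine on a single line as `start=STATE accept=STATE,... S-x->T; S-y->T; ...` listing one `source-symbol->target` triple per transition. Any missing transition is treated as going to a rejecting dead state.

Because acceptance depends on a position counted from the end, the machine has to buffer the most recent 2 symbols. Make each state the string of the last up-to-2 symbols read; on input `x` shift the window left and append `x`. Accept when the buffered window has length 2 and begins with `b`.
A 13-state machine:
          a    b    c  
>  S0     S1   S2   S3 
   S1     S4   S5   S6 
   S2     S7   S8   S9 
   S3    S10  S11  S12 
   S4     S4   S5   S6 
   S5     S7   S8   S9 
   S6    S10  S11  S12 
 * S7     S4   S5   S6 
 * S8     S7   S8   S9 
 * S9    S10  S11  S12 
   S10    S4   S5   S6 
   S11    S7   S8   S9 
   S12   S10  S11  S12 
(> = start, * = accepting)

start=S0; accept=S7,S8,S9; S0-a->S1; S0-b->S2; S0-c->S3; S1-a->S4; S1-b->S5; S1-c->S6; S2-a->S7; S2-b->S8; S2-c->S9; S3-a->S10; S3-b->S11; S3-c->S12; S4-a->S4; S4-b->S5; S4-c->S6; S5-a->S7; S5-b->S8; S5-c->S9; S6-a->S10; S6-b->S11; S6-c->S12; S7-a->S4; S7-b->S5; S7-c->S6; S8-a->S7; S8-b->S8; S8-c->S9; S9-a->S10; S9-b->S11; S9-c->S12; S10-a->S4; S10-b->S5; S10-c->S6; S11-a->S7; S11-b->S8; S11-c->S9; S12-a->S10; S12-b->S11; S12-c->S12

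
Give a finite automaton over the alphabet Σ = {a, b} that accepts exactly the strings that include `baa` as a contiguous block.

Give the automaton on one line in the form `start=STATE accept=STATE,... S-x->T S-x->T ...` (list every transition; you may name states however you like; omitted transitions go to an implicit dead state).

States s0..s2 record the length of the longest prefix of `baa` that matches the current input suffix. Reaching s3 means `baa` has been seen, and we stay there forever. Accept from s3.
        a   b  
>  s0   s0  s1 
   s1   s2  s1 
   s2   s3  s1 
 * s3   s3  s3 
(> = start, * = accepting)

start=s0 accept=s3 s0-a->s0 s0-b->s1 s1-a->s2 s1-b->s1 s2-a->s3 s2-b->s1 s3-a->s3 s3-b->s3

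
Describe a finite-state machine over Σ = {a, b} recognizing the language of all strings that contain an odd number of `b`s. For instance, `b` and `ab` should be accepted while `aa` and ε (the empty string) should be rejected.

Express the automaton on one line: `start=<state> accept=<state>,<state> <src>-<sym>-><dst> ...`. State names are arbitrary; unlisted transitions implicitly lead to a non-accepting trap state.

Keep the running count of `b`s modulo 2: each `b` advances along the cycle S0 → S1 → S0 while other symbols loop. Accept at S1.
A 2-state machine:
        a   b  
>  S0   S0  S1 
 * S1   S1  S0 
(> = start, * = accepting)

start=S0 accept=S1 S0-a->S0 S0-b->S1 S1-a->S1 S1-b->S0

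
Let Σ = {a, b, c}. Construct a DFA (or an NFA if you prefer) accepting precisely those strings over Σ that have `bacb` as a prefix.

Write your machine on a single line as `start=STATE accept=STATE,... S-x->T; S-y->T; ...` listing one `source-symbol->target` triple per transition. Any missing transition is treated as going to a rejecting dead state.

start=q0; accept=q4; q0-a->q5; q0-b->q1; q0-c->q5; q1-a->q2; q1-b->q5; q1-c->q5; q2-a->q5; q2-b->q5; q2-c->q3; q3-a->q5; q3-b->q4; q3-c->q5; q4-a->q4; q4-b->q4; q4-c->q4; q5-a->q5; q5-b->q5; q5-c->q5

Walk along `bacb` while the input agrees: from q0 take `b` to q1, and so on. Any deviation drops to the rejecting sink q5. Once q4 is reached the prefix is confirmed and every continuation is accepted.
        a   b   c  
>  q0   q5  q1  q5 
   q1   q2  q5  q5 
   q2   q5  q5  q3 
   q3   q5  q4  q5 
 * q4   q4  q4  q4 
   q5   q5  q5  q5 
(> = start, * = accepting)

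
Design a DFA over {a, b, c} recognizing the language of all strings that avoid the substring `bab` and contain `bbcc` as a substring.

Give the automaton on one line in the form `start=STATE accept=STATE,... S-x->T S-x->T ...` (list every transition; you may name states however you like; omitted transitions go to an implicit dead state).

Build one automaton per condition and run them in lockstep. The first has 4 states tracking partial matches of the forbidden pattern `bab`; the second has 5 states tracking whether and how much of `bbcc` has been seen. A product state is a pair (one from each), accepting exactly when both do.
          a    b    c  
>  s0     s0   s1   s0 
   s1     s2   s3   s0 
   s2     s0   s4   s0 
   s3     s2   s3   s5 
   s4     s6   s7   s6 
   s5     s0   s1   s8 
   s6     s6   s4   s6 
   s7     s6   s7   s9 
 * s8     s8  s10   s8 
   s9     s6   s4  s11 
 * s10   s12  s10   s8 
   s11   s11  s11  s11 
 * s12    s8  s11   s8 
(> = start, * = accepting)

start=s0 accept=s8,s10,s12 s0-a->s0 s0-b->s1 s0-c->s0 s1-a->s2 s1-b->s3 s1-c->s0 s2-a->s0 s2-b->s4 s2-c->s0 s3-a->s2 s3-b->s3 s3-c->s5 s4-a->s6 s4-b->s7 s4-c->s6 s5-a->s0 s5-b->s1 s5-c->s8 s6-a->s6 s6-b->s4 s6-c->s6 s7-a->s6 s7-b->s7 s7-c->s9 s8-a->s8 s8-b->s10 s8-c->s8 s9-a->s6 s9-b->s4 s9-c->s11 s10-a->s12 s10-b->s10 s10-c->s8 s11-a->s11 s11-b->s11 s11-c->s11 s12-a->s8 s12-b->s11 s12-c->s8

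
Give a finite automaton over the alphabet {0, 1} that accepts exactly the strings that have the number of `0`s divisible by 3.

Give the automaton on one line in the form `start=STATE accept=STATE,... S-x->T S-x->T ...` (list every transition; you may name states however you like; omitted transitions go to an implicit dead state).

start=A accept=A A-0->B A-1->A B-0->C B-1->B C-0->A C-1->C

The only thing that matters is how many `0`s have appeared, reduced mod 3. Use one state per residue: A for 0, …, C for 2. Reading `0` moves to the next residue; anything else stays put. A is accepting.
       0  1 
>* A   B  A 
   B   C  B 
   C   A  C 
(> = start, * = accepting)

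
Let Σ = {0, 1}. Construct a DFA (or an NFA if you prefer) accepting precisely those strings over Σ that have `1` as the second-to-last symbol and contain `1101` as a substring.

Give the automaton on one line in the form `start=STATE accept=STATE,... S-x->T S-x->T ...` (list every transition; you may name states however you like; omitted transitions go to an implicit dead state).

Run two small machines in parallel and take their product. The first has 7 states tracking the last 2 symbols read; the second has 5 states tracking whether and how much of `1101` has been seen. A product state is a pair (one from each), accepting exactly when both do. After merging equivalent states the machine shrinks.
An 8-state machine:
        0   1  
>  q0   q0  q1 
   q1   q0  q2 
   q2   q3  q2 
   q3   q0  q4 
   q4   q5  q6 
 * q5   q7  q4 
 * q6   q5  q6 
   q7   q7  q4 
(> = start, * = accepting)

start=q0 accept=q5,q6 q0-0->q0 q0-1->q1 q1-0->q0 q1-1->q2 q2-0->q3 q2-1->q2 q3-0->q0 q3-1->q4 q4-0->q5 q4-1->q6 q5-0->q7 q5-1->q4 q6-0->q5 q6-1->q6 q7-0->q7 q7-1->q4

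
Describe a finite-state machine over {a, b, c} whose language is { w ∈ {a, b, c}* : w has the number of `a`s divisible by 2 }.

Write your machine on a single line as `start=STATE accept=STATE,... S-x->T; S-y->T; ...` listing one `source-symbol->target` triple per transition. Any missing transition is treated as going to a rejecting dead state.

Keep the running count of `a`s modulo 2: each `a` advances along the cycle q0 → q1 → q0 while other symbols loop. Accept at q0.
2 states suffice.
        a   b   c  
>* q0   q1  q0  q0 
   q1   q0  q1  q1 
(> = start, * = accepting)

start=q0; accept=q0; q0-a->q1; q0-b->q0; q0-c->q0; q1-a->q0; q1-b->q1; q1-c->q1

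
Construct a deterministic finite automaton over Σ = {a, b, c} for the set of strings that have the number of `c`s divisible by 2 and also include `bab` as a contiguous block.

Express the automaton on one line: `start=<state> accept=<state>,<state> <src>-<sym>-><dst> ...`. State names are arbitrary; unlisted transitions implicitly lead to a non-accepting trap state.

Build one automaton per condition and run them in lockstep. One (2 states) tracks the count of `c`s modulo 2; the other (4 states) tracks whether and how much of `bab` has been seen. Each combined state is a pair, one component from each; accept when both components accept.
An 8-state machine:
        a   b   c  
>  q0   q0  q1  q2 
   q1   q3  q1  q2 
   q2   q2  q4  q0 
   q3   q0  q5  q2 
   q4   q6  q4  q0 
 * q5   q5  q5  q7 
   q6   q2  q7  q0 
   q7   q7  q7  q5 
(> = start, * = accepting)

start=q0 accept=q5 q0-a->q0 q0-b->q1 q0-c->q2 q1-a->q3 q1-b->q1 q1-c->q2 q2-a->q2 q2-b->q4 q2-c->q0 q3-a->q0 q3-b->q5 q3-c->q2 q4-a->q6 q4-b->q4 q4-c->q0 q5-a->q5 q5-b->q5 q5-c->q7 q6-a->q2 q6-b->q7 q6-c->q0 q7-a->q7 q7-b->q7 q7-c->q5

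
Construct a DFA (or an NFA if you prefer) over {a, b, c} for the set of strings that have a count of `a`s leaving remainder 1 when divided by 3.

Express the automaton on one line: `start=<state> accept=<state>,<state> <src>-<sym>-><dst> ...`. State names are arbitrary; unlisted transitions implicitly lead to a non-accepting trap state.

start=q0 accept=q1 q0-a->q1 q0-b->q0 q0-c->q0 q1-a->q2 q1-b->q1 q1-c->q1 q2-a->q0 q2-b->q2 q2-c->q2

Keep the running count of `a`s modulo 3: each `a` advances along the cycle q0 → q1 → q2 → q0 while other symbols loop. Accept at q1.
3 states suffice.
        a   b   c  
>  q0   q1  q0  q0 
 * q1   q2  q1  q1 
   q2   q0  q2  q2 
(> = start, * = accepting)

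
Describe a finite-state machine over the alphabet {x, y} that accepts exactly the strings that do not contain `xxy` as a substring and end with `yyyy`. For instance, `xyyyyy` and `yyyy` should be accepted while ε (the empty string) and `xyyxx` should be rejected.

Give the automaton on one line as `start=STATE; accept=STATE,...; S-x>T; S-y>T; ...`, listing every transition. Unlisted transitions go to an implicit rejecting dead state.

Run two small machines in parallel and take their product. The first has 4 states tracking partial matches of the forbidden pattern `xxy`; the second has 5 states tracking how much of the suffix `yyyy` has currently been matched. A product state is a pair (one from each), accepting exactly when both do. Equivalent product states are then merged.
7 states suffice.
        x   y  
>  q0   q1  q2 
   q1   q3  q2 
   q2   q1  q4 
   q3   q3  q3 
   q4   q1  q5 
   q5   q1  q6 
 * q6   q1  q6 
(> = start, * = accepting)

start=q0; accept=q6; q0-x>q1; q0-y>q2; q1-x>q3; q1-y>q2; q2-x>q1; q2-y>q4; q3-x>q3; q3-y>q3; q4-x>q1; q4-y>q5; q5-x>q1; q5-y>q6; q6-x>q1; q6-y>q6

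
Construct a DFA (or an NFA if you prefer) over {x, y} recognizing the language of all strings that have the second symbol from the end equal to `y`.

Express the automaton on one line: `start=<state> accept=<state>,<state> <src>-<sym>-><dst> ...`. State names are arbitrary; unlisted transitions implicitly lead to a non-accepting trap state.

start=s0 accept=s5,s6 s0-x->s1 s0-y->s2 s1-x->s3 s1-y->s4 s2-x->s5 s2-y->s6 s3-x->s3 s3-y->s4 s4-x->s5 s4-y->s6 s5-x->s3 s5-y->s4 s6-x->s5 s6-y->s6

A DFA must remember the last 2 symbols (since which symbol is second-to-last isn't known until the input ends). Use one state per possible window of the last ≤2 symbols; accept from those whose window starts with `y`.
A 7-state machine:
        x   y  
>  s0   s1  s2 
   s1   s3  s4 
   s2   s5  s6 
   s3   s3  s4 
   s4   s5  s6 
 * s5   s3  s4 
 * s6   s5  s6 
(> = start, * = accepting)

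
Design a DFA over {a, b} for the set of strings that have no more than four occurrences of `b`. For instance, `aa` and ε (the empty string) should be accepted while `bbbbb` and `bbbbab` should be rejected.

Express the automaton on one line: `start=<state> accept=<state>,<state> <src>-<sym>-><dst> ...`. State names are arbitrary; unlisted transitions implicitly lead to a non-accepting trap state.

start=q0 accept=q0,q1,q2,q3,q4 q0-a->q0 q0-b->q1 q1-a->q1 q1-b->q2 q2-a->q2 q2-b->q3 q3-a->q3 q3-b->q4 q4-a->q4 q4-b->q5 q5-a->q5 q5-b->q5

Count `b`s, saturating at 5: states q0 through q4 mean 0 through 4 `b`s seen; q5 means more than 4. Each `b` increments (capped at q5); other symbols loop. Accept from {q0, q1, q2, q3, q4}.
A 6-state machine:
        a   b  
>* q0   q0  q1 
 * q1   q1  q2 
 * q2   q2  q3 
 * q3   q3  q4 
 * q4   q4  q5 
   q5   q5  q5 
(> = start, * = accepting)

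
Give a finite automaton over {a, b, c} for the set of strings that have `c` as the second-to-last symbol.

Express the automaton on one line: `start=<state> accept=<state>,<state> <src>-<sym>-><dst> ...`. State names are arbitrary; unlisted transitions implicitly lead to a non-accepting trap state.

start=q0 accept=q10,q11,q12 q0-a->q1 q0-b->q2 q0-c->q3 q1-a->q4 q1-b->q5 q1-c->q6 q2-a->q7 q2-b->q8 q2-c->q9 q3-a->q10 q3-b->q11 q3-c->q12 q4-a->q4 q4-b->q5 q4-c->q6 q5-a->q7 q5-b->q8 q5-c->q9 q6-a->q10 q6-b->q11 q6-c->q12 q7-a->q4 q7-b->q5 q7-c->q6 q8-a->q7 q8-b->q8 q8-c->q9 q9-a->q10 q9-b->q11 q9-c->q12 q10-a->q4 q10-b->q5 q10-c->q6 q11-a->q7 q11-b->q8 q11-c->q9 q12-a->q10 q12-b->q11 q12-c->q12

Because acceptance depends on a position counted from the end, the machine has to buffer the most recent 2 symbols. Make each state the string of the last up-to-2 symbols read; on input `x` shift the window left and append `x`. Accept when the buffered window has length 2 and begins with `c`.
With 13 states:
          a    b    c  
>  q0     q1   q2   q3 
   q1     q4   q5   q6 
   q2     q7   q8   q9 
   q3    q10  q11  q12 
   q4     q4   q5   q6 
   q5     q7   q8   q9 
   q6    q10  q11  q12 
   q7     q4   q5   q6 
   q8     q7   q8   q9 
   q9    q10  q11  q12 
 * q10    q4   q5   q6 
 * q11    q7   q8   q9 
 * q12   q10  q11  q12 
(> = start, * = accepting)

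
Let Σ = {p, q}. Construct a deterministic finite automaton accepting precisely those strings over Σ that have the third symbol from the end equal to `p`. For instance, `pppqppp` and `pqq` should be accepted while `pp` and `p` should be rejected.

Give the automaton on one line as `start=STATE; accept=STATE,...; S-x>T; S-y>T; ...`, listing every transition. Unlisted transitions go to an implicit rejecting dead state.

Because acceptance depends on a position counted from the end, the machine has to buffer the most recent 3 symbols. Make each state the string of the last up-to-3 symbols read; on input `x` shift the window left and append `x`. Accept when the buffered window has length 3 and begins with `p`.
          p    q  
>  S0     S1   S2 
   S1     S3   S4 
   S2     S5   S6 
   S3     S7   S8 
   S4     S9  S10 
   S5    S11  S12 
   S6    S13  S14 
 * S7     S7   S8 
 * S8     S9  S10 
 * S9    S11  S12 
 * S10   S13  S14 
   S11    S7   S8 
   S12    S9  S10 
   S13   S11  S12 
   S14   S13  S14 
(> = start, * = accepting)

start=S0; accept=S7,S8,S9,S10; S0-p>S1; S0-q>S2; S1-p>S3; S1-q>S4; S2-p>S5; S2-q>S6; S3-p>S7; S3-q>S8; S4-p>S9; S4-q>S10; S5-p>S11; S5-q>S12; S6-p>S13; S6-q>S14; S7-p>S7; S7-q>S8; S8-p>S9; S8-q>S10; S9-p>S11; S9-q>S12; S10-p>S13; S10-q>S14; S11-p>S7; S11-q>S8; S12-p>S9; S12-q>S10; S13-p>S11; S13-q>S12; S14-p>S13; S14-q>S14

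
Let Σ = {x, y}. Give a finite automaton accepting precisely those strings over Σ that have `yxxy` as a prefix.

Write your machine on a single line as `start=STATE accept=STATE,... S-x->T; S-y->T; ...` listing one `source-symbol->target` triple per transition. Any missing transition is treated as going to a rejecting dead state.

start=s0; accept=s4; s0-x->s5; s0-y->s1; s1-x->s2; s1-y->s5; s2-x->s3; s2-y->s5; s3-x->s5; s3-y->s4; s4-x->s4; s4-y->s4; s5-x->s5; s5-y->s5

Walk along `yxxy` while the input agrees: from s0 take `y` to s1, and so on. Any deviation drops to the rejecting sink s5. Once s4 is reached the prefix is confirmed and every continuation is accepted.
        x   y  
>  s0   s5  s1 
   s1   s2  s5 
   s2   s3  s5 
   s3   s5  s4 
 * s4   s4  s4 
   s5   s5  s5 
(> = start, * = accepting)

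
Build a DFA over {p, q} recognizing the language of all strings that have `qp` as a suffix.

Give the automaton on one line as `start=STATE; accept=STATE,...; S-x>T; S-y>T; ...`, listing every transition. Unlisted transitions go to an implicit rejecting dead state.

start=A; accept=C; A-p>A; A-q>B; B-p>C; B-q>B; C-p>A; C-q>B

Remember how much of `qp` the current input suffix matches. State A means no match yet; B means the last symbol is `q`; C means the last 2 symbols are `qp`. Only C accepts. On a mismatch, fall back to the longest proper suffix that is still a prefix of `qp`.
       p  q 
>  A   A  B 
   B   C  B 
 * C   A  B 
(> = start, * = accepting)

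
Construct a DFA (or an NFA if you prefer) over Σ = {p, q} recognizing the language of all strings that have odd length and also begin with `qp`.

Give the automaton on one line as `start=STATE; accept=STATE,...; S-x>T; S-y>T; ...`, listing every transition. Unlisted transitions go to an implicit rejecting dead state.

start=S0; accept=S5; S0-p>S1; S0-q>S2; S1-p>S3; S1-q>S3; S2-p>S4; S2-q>S3; S3-p>S1; S3-q>S1; S4-p>S5; S4-q>S5; S5-p>S4; S5-q>S4

Run two small machines in parallel and take their product. The first has 2 states tracking the input length modulo 2; the second has 4 states tracking whether the input so far still matches the prefix `qp`. A product state is a pair (one from each), accepting exactly when both do.
        p   q  
>  S0   S1  S2 
   S1   S3  S3 
   S2   S4  S3 
   S3   S1  S1 
   S4   S5  S5 
 * S5   S4  S4 
(> = start, * = accepting)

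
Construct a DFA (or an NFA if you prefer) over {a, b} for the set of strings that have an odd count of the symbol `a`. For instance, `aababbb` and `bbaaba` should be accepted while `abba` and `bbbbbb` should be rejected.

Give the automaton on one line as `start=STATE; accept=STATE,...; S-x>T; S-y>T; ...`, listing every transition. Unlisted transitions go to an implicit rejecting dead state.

The only thing that matters is how many `a`s have appeared, reduced mod 2. Use one state per residue: q0 for 0, …, q1 for 1. Reading `a` moves to the next residue; anything else stays put. q1 is accepting.
A 2-state machine:
        a   b  
>  q0   q1  q0 
 * q1   q0  q1 
(> = start, * = accepting)

start=q0; accept=q1; q0-a>q1; q0-b>q0; q1-a>q0; q1-b>q1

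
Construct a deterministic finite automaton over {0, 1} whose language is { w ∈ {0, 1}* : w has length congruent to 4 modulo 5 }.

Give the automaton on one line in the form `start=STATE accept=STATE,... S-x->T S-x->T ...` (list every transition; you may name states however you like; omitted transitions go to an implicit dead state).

Only the length mod 5 matters, so use a 5-cycle: from any state, every input symbol moves to the next state, wrapping E back to A. Mark E accepting.
5 states suffice.
       0  1 
>  A   B  B 
   B   C  C 
   C   D  D 
   D   E  E 
 * E   A  A 
(> = start, * = accepting)

start=A accept=E A-0->B A-1->B B-0->C B-1->C C-0->D C-1->D D-0->E D-1->E E-0->A E-1->A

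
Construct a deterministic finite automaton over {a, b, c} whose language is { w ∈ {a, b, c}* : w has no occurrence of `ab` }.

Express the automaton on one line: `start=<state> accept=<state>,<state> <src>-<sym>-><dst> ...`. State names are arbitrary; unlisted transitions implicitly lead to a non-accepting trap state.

This is the complement of 'contains `ab`'. Use the same substring-matching states — S0 through S2 holding how much of `ab` has just been matched — but flip the accepting set: everything except the trap S2 accepts.
A 3-state machine:
        a   b   c  
>* S0   S1  S0  S0 
 * S1   S1  S2  S0 
   S2   S2  S2  S2 
(> = start, * = accepting)

start=S0 accept=S0,S1 S0-a->S1 S0-b->S0 S0-c->S0 S1-a->S1 S1-b->S2 S1-c->S0 S2-a->S2 S2-b->S2 S2-c->S2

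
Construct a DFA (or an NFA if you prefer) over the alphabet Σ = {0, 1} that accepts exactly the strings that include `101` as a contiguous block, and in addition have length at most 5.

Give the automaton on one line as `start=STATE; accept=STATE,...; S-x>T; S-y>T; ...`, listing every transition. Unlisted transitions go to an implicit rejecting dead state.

start=S0; accept=S9,S11,S12; S0-0>S1; S0-1>S2; S1-0>S3; S1-1>S4; S2-0>S5; S2-1>S4; S3-0>S6; S3-1>S7; S4-0>S8; S4-1>S7; S5-0>S6; S5-1>S9; S6-0>S6; S6-1>S6; S7-0>S10; S7-1>S6; S8-0>S6; S8-1>S11; S9-0>S11; S9-1>S11; S10-0>S6; S10-1>S12; S11-0>S12; S11-1>S12; S12-0>S6; S12-1>S6

Run two small machines in parallel and take their product. One (4 states) tracks whether and how much of `101` has been seen; the other (7 states) tracks the input length, saturating at 6. Each combined state is a pair, one component from each; accept when both components accept. Equivalent product states are then merged.
With 13 states:
          0    1  
>  S0     S1   S2 
   S1     S3   S4 
   S2     S5   S4 
   S3     S6   S7 
   S4     S8   S7 
   S5     S6   S9 
   S6     S6   S6 
   S7    S10   S6 
   S8     S6  S11 
 * S9    S11  S11 
   S10    S6  S12 
 * S11   S12  S12 
 * S12    S6   S6 
(> = start, * = accepting)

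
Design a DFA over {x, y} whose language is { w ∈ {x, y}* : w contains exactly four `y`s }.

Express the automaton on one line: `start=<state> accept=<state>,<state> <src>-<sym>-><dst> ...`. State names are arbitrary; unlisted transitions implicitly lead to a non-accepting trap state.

Only the number of `y`s matters, and only up to 5. Make a chain s0 → s1 → s2 → s3 → s4 → s5 advanced by each `y` (with s5 absorbing); every other symbol self-loops. The accepting set is {s4}.
        x   y  
>  s0   s0  s1 
   s1   s1  s2 
   s2   s2  s3 
   s3   s3  s4 
 * s4   s4  s5 
   s5   s5  s5 
(> = start, * = accepting)

start=s0 accept=s4 s0-x->s0 s0-y->s1 s1-x->s1 s1-y->s2 s2-x->s2 s2-y->s3 s3-x->s3 s3-y->s4 s4-x->s4 s4-y->s5 s5-x->s5 s5-y->s5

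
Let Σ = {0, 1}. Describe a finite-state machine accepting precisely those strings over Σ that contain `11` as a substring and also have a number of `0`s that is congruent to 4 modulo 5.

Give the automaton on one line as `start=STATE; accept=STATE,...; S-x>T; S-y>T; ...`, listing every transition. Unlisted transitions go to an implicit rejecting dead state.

Build one automaton per condition and run them in lockstep. The first has 3 states tracking whether and how much of `11` has been seen; the second has 5 states tracking the count of `0`s modulo 5. A product state is a pair (one from each), accepting exactly when both do.
          0    1  
>  q0     q1   q2 
   q1     q3   q4 
   q2     q1   q5 
   q3     q6   q7 
   q4     q3   q8 
   q5     q8   q5 
   q6     q9  q10 
   q7     q6  q11 
   q8    q11   q8 
   q9     q0  q12 
   q10    q9  q13 
   q11   q13  q11 
   q12    q0  q14 
   q13   q14  q13 
 * q14    q5  q14 
(> = start, * = accepting)

start=q0; accept=q14; q0-0>q1; q0-1>q2; q1-0>q3; q1-1>q4; q2-0>q1; q2-1>q5; q3-0>q6; q3-1>q7; q4-0>q3; q4-1>q8; q5-0>q8; q5-1>q5; q6-0>q9; q6-1>q10; q7-0>q6; q7-1>q11; q8-0>q11; q8-1>q8; q9-0>q0; q9-1>q12; q10-0>q9; q10-1>q13; q11-0>q13; q11-1>q11; q12-0>q0; q12-1>q14; q13-0>q14; q13-1>q13; q14-0>q5; q14-1>q14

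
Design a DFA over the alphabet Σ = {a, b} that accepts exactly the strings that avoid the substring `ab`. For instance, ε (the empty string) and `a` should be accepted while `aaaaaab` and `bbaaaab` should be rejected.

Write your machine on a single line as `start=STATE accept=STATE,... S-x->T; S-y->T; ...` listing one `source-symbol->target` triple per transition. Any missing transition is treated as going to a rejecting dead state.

start=q0; accept=q0,q1; q0-a->q1; q0-b->q0; q1-a->q1; q1-b->q2; q2-a->q2; q2-b->q2

This is the complement of 'contains `ab`'. Use the same substring-matching states — q0 through q2 holding how much of `ab` has just been matched — but flip the accepting set: everything except the trap q2 accepts.
A 3-state machine:
        a   b  
>* q0   q1  q0 
 * q1   q1  q2 
   q2   q2  q2 
(> = start, * = accepting)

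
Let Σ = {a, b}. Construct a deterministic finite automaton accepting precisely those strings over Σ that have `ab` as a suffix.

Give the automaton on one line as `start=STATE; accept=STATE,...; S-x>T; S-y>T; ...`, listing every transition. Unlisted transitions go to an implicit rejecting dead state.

Let each state record the length of the longest suffix of the input read so far that is also a prefix of `ab`. s1 means the last symbol is `a`; s2 means the last 2 symbols are `ab`. Accept only at s2, where the string currently ends in `ab`.
With 3 states:
        a   b  
>  s0   s1  s0 
   s1   s1  s2 
 * s2   s1  s0 
(> = start, * = accepting)

start=s0; accept=s2; s0-a>s1; s0-b>s0; s1-a>s1; s1-b>s2; s2-a>s1; s2-b>s0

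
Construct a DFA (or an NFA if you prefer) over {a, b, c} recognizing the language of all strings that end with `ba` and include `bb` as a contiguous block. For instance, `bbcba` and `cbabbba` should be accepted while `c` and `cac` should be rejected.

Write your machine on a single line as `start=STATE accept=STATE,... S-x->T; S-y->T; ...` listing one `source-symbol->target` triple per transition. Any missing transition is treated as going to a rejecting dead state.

Build one automaton per condition and run them in lockstep. One (3 states) tracks how much of the suffix `ba` has currently been matched; the other (3 states) tracks whether and how much of `bb` has been seen. Each combined state is a pair, one component from each; accept when both components accept. Equivalent product states are then merged.
5 states suffice.
        a   b   c  
>  S0   S0  S1  S0 
   S1   S0  S2  S0 
   S2   S3  S2  S4 
 * S3   S4  S2  S4 
   S4   S4  S2  S4 
(> = start, * = accepting)

start=S0; accept=S3; S0-a->S0; S0-b->S1; S0-c->S0; S1-a->S0; S1-b->S2; S1-c->S0; S2-a->S3; S2-b->S2; S2-c->S4; S3-a->S4; S3-b->S2; S3-c->S4; S4-a->S4; S4-b->S2; S4-c->S4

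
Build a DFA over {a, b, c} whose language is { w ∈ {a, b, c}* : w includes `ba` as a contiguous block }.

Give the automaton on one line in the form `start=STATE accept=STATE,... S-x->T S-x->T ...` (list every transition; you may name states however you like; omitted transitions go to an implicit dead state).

start=q0 accept=q2 q0-a->q0 q0-b->q1 q0-c->q0 q1-a->q2 q1-b->q1 q1-c->q0 q2-a->q2 q2-b->q2 q2-c->q2

Track how much of `ba` has been matched so far: state q0 is no progress, q2 is the absorbing accept state reached once `ba` has occurred. Intermediate states record partial matches; on a mismatch, fall back to the longest reusable overlap.
        a   b   c  
>  q0   q0  q1  q0 
   q1   q2  q1  q0 
 * q2   q2  q2  q2 
(> = start, * = accepting)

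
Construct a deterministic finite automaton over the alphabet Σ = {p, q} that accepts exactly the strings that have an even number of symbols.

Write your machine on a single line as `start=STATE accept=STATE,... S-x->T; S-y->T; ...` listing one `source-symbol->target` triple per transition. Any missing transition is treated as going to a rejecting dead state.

start=S0; accept=S0; S0-p->S1; S0-q->S1; S1-p->S0; S1-q->S0

Count input length modulo 2: every symbol advances one step around the cycle S0 → S1 → S0. Accept at S0.
A 2-state machine:
        p   q  
>* S0   S1  S1 
   S1   S0  S0 
(> = start, * = accepting)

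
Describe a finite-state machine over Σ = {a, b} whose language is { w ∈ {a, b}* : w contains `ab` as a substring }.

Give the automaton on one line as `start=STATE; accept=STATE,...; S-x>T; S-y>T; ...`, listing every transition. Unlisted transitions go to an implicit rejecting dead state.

start=q0; accept=q2; q0-a>q1; q0-b>q0; q1-a>q1; q1-b>q2; q2-a>q2; q2-b>q2

Track how much of `ab` has been matched so far: state q0 is no progress, q2 is the absorbing accept state reached once `ab` has occurred. Intermediate states record partial matches; on a mismatch, fall back to the longest reusable overlap.
With 3 states:
        a   b  
>  q0   q1  q0 
   q1   q1  q2 
 * q2   q2  q2 
(> = start, * = accepting)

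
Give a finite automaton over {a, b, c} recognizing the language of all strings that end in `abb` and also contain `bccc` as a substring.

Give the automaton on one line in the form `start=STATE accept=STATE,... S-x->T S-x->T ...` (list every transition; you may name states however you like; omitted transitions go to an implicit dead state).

Build one automaton per condition and run them in lockstep. The first has 4 states tracking how much of the suffix `abb` has currently been matched; the second has 5 states tracking whether and how much of `bccc` has been seen. A product state is a pair (one from each), accepting exactly when both do. Minimizing collapses redundant product states.
8 states suffice.
        a   b   c  
>  s0   s0  s1  s0 
   s1   s0  s1  s2 
   s2   s0  s1  s3 
   s3   s0  s1  s4 
   s4   s5  s4  s4 
   s5   s5  s6  s4 
   s6   s5  s7  s4 
 * s7   s5  s4  s4 
(> = start, * = accepting)

start=s0 accept=s7 s0-a->s0 s0-b->s1 s0-c->s0 s1-a->s0 s1-b->s1 s1-c->s2 s2-a->s0 s2-b->s1 s2-c->s3 s3-a->s0 s3-b->s1 s3-c->s4 s4-a->s5 s4-b->s4 s4-c->s4 s5-a->s5 s5-b->s6 s5-c->s4 s6-a->s5 s6-b->s7 s6-c->s4 s7-a->s5 s7-b->s4 s7-c->s4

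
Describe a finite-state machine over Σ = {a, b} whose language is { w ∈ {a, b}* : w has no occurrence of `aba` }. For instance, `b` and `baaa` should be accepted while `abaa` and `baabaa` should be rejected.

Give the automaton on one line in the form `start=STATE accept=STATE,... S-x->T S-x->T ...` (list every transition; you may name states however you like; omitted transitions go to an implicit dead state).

This is the complement of 'contains `aba`'. Use the same substring-matching states — s0 through s3 holding how much of `aba` has just been matched — but flip the accepting set: everything except the trap s3 accepts.
        a   b  
>* s0   s1  s0 
 * s1   s1  s2 
 * s2   s3  s0 
   s3   s3  s3 
(> = start, * = accepting)

start=s0 accept=s0,s1,s2 s0-a->s1 s0-b->s0 s1-a->s1 s1-b->s2 s2-a->s3 s2-b->s0 s3-a->s3 s3-b->s3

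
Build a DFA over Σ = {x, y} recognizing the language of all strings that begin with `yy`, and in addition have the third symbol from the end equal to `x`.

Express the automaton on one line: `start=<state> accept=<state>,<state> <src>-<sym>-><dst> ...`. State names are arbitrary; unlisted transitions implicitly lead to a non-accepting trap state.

Build one automaton per condition and run them in lockstep. The first has 4 states tracking whether the input so far still matches the prefix `yy`; the second has 15 states tracking the last 3 symbols read. A product state is a pair (one from each), accepting exactly when both do.
23 states suffice.
          x    y  
>  q0     q1   q2 
   q1     q3   q4 
   q2     q5   q6 
   q3     q7   q8 
   q4     q9  q10 
   q5    q11  q12 
   q6    q13  q14 
   q7     q7   q8 
   q8     q9  q10 
   q9    q11  q12 
   q10   q15  q16 
   q11    q7   q8 
   q12    q9  q10 
   q13   q17  q18 
   q14   q13  q14 
   q15   q11  q12 
   q16   q15  q16 
   q17   q19  q20 
   q18   q21  q22 
 * q19   q19  q20 
 * q20   q21  q22 
 * q21   q17  q18 
 * q22   q13  q14 
(> = start, * = accepting)

start=q0 accept=q19,q20,q21,q22 q0-x->q1 q0-y->q2 q1-x->q3 q1-y->q4 q2-x->q5 q2-y->q6 q3-x->q7 q3-y->q8 q4-x->q9 q4-y->q10 q5-x->q11 q5-y->q12 q6-x->q13 q6-y->q14 q7-x->q7 q7-y->q8 q8-x->q9 q8-y->q10 q9-x->q11 q9-y->q12 q10-x->q15 q10-y->q16 q11-x->q7 q11-y->q8 q12-x->q9 q12-y->q10 q13-x->q17 q13-y->q18 q14-x->q13 q14-y->q14 q15-x->q11 q15-y->q12 q16-x->q15 q16-y->q16 q17-x->q19 q17-y->q20 q18-x->q21 q18-y->q22 q19-x->q19 q19-y->q20 q20-x->q21 q20-y->q22 q21-x->q17 q21-y->q18 q22-x->q13 q22-y->q14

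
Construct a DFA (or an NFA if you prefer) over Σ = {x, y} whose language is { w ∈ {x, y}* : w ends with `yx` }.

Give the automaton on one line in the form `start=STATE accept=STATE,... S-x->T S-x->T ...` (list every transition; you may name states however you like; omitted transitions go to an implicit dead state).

Remember how much of `yx` the current input suffix matches. State q0 means no match yet; q1 means the last symbol is `y`; q2 means the last 2 symbols are `yx`. Only q2 accepts. On a mismatch, fall back to the longest proper suffix that is still a prefix of `yx`.
        x   y  
>  q0   q0  q1 
   q1   q2  q1 
 * q2   q0  q1 
(> = start, * = accepting)

start=q0 accept=q2 q0-x->q0 q0-y->q1 q1-x->q2 q1-y->q1 q2-x->q0 q2-y->q1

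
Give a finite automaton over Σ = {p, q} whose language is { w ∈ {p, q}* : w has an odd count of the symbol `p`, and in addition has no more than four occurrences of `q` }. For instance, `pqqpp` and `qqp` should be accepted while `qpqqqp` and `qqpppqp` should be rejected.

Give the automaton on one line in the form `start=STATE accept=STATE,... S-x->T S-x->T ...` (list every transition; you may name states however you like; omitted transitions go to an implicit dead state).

Handle the two conditions separately and then intersect. The first has 2 states tracking the count of `p`s modulo 2; the second has 6 states tracking the count of `q`s, saturating at 5. A product state is a pair (one from each), accepting exactly when both do. Equivalent product states are then merged.
With 11 states:
       p  q 
>  A   B  C 
 * B   A  D 
   C   D  E 
 * D   C  F 
   E   F  G 
 * F   E  H 
   G   H  I 
 * H   G  J 
   I   J  K 
 * J   I  K 
   K   K  K 
(> = start, * = accepting)

start=A accept=B,D,F,H,J A-p->B A-q->C B-p->A B-q->D C-p->D C-q->E D-p->C D-q->F E-p->F E-q->G F-p->E F-q->H G-p->H G-q->I H-p->G H-q->J I-p->J I-q->K J-p->I J-q->K K-p->K K-q->K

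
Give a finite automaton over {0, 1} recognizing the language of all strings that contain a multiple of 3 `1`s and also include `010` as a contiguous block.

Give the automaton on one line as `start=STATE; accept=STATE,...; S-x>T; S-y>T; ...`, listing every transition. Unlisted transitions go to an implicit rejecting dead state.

start=q0; accept=q11; q0-0>q1; q0-1>q2; q1-0>q1; q1-1>q3; q2-0>q4; q2-1>q5; q3-0>q6; q3-1>q5; q4-0>q4; q4-1>q7; q5-0>q8; q5-1>q0; q6-0>q6; q6-1>q9; q7-0>q9; q7-1>q0; q8-0>q8; q8-1>q10; q9-0>q9; q9-1>q11; q10-0>q11; q10-1>q2; q11-0>q11; q11-1>q6

Build one automaton per condition and run them in lockstep. The first has 3 states tracking the count of `1`s modulo 3; the second has 4 states tracking whether and how much of `010` has been seen. A product state is a pair (one from each), accepting exactly when both do.
12 states suffice.
          0    1  
>  q0     q1   q2 
   q1     q1   q3 
   q2     q4   q5 
   q3     q6   q5 
   q4     q4   q7 
   q5     q8   q0 
   q6     q6   q9 
   q7     q9   q0 
   q8     q8  q10 
   q9     q9  q11 
   q10   q11   q2 
 * q11   q11   q6 
(> = start, * = accepting)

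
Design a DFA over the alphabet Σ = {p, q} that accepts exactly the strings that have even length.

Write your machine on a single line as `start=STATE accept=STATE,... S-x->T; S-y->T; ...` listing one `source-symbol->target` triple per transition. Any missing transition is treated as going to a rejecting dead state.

Only the length mod 2 matters, so use a 2-cycle: from any state, every input symbol moves to the next state, wrapping B back to A. Mark A accepting.
A 2-state machine:
       p  q 
>* A   B  B 
   B   A  A 
(> = start, * = accepting)

start=A; accept=A; A-p->B; A-q->B; B-p->A; B-q->A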